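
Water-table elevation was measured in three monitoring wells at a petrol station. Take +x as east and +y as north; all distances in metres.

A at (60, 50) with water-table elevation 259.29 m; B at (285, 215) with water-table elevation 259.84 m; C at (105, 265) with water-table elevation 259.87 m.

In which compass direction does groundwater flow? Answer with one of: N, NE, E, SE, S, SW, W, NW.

S

Three-point gradient (reference A): Δ to B = (225, 165, +0.55), Δ to C = (45, 215, +0.58).
∂h/∂x = +0.0005507, ∂h/∂y = +0.002582 (det = 40950).
Flow = −∇h = (-0.0005507 east, -0.002582 north), which points south.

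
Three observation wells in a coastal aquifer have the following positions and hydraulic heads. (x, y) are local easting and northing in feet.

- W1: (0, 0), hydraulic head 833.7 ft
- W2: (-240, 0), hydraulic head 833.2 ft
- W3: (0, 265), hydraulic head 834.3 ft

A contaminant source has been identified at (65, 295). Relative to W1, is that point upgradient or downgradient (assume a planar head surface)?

∂h/∂x = (833.2 − 833.7) / (-240 − 0) = +0.002083
∂h/∂y = (834.3 − 833.7) / (265 − 0) = +0.002264
Head at (65, 295) = 833.7 + (+0.002083)·(65) + (+0.002264)·(295) = 834.50 ft.
That is higher than the 833.7 ft at W1, so the point is upgradient.

upgradient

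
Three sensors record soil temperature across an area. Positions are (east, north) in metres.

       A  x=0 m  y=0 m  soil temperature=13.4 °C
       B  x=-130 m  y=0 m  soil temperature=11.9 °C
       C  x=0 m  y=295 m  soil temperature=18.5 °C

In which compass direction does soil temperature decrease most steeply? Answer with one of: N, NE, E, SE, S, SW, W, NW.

SW

∂T/∂x = (11.9 − 13.4) / (-130 − 0) = +0.01154
∂T/∂y = (18.5 − 13.4) / (295 − 0) = +0.01729
Steepest decrease is along −∇f = (-0.01154 E, -0.01729 N) → southwest.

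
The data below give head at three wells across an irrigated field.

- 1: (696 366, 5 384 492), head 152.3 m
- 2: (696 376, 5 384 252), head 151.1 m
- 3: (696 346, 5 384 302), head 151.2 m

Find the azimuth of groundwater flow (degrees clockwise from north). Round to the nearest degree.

Three-point gradient (reference 1): Δ to 2 = (10, -240, -1.2), Δ to 3 = (-20, -190, -1.1).
∂h/∂x = +0.005373, ∂h/∂y = +0.005224 (det = -6700).
Flow direction (−∇h) has components (-0.005373 E, -0.005224 N).
Azimuth = atan2(E, N) = atan2(-0.005373, -0.005224) = 225.8° ≈ 226°.

226°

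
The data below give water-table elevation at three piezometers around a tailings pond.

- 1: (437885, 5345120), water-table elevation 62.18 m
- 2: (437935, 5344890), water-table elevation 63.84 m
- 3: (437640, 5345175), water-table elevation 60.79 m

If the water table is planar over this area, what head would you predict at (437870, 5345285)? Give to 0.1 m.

With h = a·x + b·y + c and 1 as origin, the differences give:
  50·a + (-230)·b = +1.66
  (-245)·a + 55·b = -1.39
Eliminate b (×55 and ×(-230), subtract): -53600·a = -228.400 → a = ∂h/∂x = +0.004261
Back-substitute: b = ∂h/∂y = -0.006291.
h(437870, 5345285) = 62.18 + (+0.004261)·(-15) + (-0.006291)·(165) = 62.18 -0.064 -1.038 = 61.078 m.

61.1 m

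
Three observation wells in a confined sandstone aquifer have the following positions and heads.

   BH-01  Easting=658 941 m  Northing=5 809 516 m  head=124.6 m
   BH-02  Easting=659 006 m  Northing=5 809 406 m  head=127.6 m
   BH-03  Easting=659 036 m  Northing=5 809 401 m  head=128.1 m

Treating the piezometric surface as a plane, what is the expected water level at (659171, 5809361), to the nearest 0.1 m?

Differences from BH-01: to BH-02 (Δx, Δy, Δh) = (65, -110, +3.0); to BH-03 = (95, -115, +3.5).
Determinant of the coordinate differences = 65·(-115) − 95·(-110) = 2975.
∂h/∂x = [(+3.0)·(-115) − (+3.5)·(-110)] / 2975 = +0.01345
∂h/∂y = [65·(+3.5) − 95·(+3.0)] / 2975 = -0.01933
h(659171, 5809361) = 124.6 + (+0.01345)·(230) + (-0.01933)·(-155) = 124.6 +3.092 +2.996 = 130.688 m.

130.7 m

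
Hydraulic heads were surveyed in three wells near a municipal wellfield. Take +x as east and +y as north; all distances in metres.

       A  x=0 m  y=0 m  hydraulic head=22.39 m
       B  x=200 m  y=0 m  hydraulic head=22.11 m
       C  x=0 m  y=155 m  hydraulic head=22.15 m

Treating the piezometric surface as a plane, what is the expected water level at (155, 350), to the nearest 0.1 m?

21.6 m

∂h/∂x = (22.11 − 22.39) / (200 − 0) = -0.001400
∂h/∂y = (22.15 − 22.39) / (155 − 0) = -0.001548
h(155, 350) = 22.39 + (-0.001400)·(155) + (-0.001548)·(350) = 22.39 -0.217 -0.542 = 21.631 m.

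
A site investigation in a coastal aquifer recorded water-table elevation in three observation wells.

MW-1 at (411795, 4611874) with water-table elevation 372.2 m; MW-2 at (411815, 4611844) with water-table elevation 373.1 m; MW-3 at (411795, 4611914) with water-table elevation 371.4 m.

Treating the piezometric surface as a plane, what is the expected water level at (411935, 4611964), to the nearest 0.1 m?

372.5 m

Differences from MW-1: to MW-2 (Δx, Δy, Δh) = (20, -30, +0.9); to MW-3 = (0, 40, -0.8).
Solve a·Δx + b·Δy = Δh: det = 20·40 − 0·(-30) = 800.
∂h/∂x = [(+0.9)·40 − (-0.8)·(-30)] / 800 = +0.01500
∂h/∂y = [20·(-0.8) − 0·(+0.9)] / 800 = -0.02000
h(411935, 4611964) = 372.2 + (+0.01500)·(140) + (-0.02000)·(90) = 372.2 +2.100 -1.800 = 372.500 m.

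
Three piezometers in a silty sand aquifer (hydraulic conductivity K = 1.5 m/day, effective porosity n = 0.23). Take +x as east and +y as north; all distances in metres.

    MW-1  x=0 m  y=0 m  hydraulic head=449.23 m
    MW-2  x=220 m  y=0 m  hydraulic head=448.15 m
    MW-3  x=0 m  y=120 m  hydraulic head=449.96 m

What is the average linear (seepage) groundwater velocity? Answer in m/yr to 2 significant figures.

19 m/yr

∂h/∂x = (448.15 − 449.23) / (220 − 0) = -0.004909
∂h/∂y = (449.96 − 449.23) / (120 − 0) = +0.006083
|∇h| = √(-0.004909² + 0.006083²) = 0.007817
Seepage velocity v = K·i/n = 1.5 × 0.007817 / 0.23 = 0.05098 m/day = 18.62 m/yr.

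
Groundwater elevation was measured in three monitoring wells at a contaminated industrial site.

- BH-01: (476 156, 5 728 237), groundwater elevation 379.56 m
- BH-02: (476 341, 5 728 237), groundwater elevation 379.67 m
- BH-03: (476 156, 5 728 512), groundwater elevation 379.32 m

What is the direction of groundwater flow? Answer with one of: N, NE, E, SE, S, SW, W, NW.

NW

∂h/∂x = (379.67 − 379.56) / (476341 − 476156) = +0.0005946
∂h/∂y = (379.32 − 379.56) / (5728512 − 5728237) = -0.0008727
Flow = −∇h = (-0.0005946 east, +0.0008727 north), which points northwest.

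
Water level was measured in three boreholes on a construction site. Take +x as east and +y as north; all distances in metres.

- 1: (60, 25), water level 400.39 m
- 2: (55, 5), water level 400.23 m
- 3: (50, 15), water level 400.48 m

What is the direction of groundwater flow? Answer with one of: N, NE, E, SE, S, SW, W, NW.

Three-point gradient (reference 1): Δ to 2 = (-5, -20, -0.16), Δ to 3 = (-10, -10, +0.09).
∂h/∂x = -0.02267, ∂h/∂y = +0.01367 (det = -150).
Flow = −∇h = (+0.02267 east, -0.01367 north), which points southeast.

SE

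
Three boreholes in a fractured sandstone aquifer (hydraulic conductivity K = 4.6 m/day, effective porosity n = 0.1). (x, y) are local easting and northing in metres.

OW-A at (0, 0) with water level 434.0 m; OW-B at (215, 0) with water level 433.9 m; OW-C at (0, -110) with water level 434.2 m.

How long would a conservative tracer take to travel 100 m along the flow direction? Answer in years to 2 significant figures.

∂h/∂x = (433.9 − 434.0) / (215 − 0) = -0.0004651
∂h/∂y = (434.2 − 434.0) / (-110 − 0) = -0.001818
|∇h| = √(-0.0004651² + -0.001818²) = 0.001877
Seepage velocity v = K·i/n = 4.6 × 0.001877 / 0.1 = 0.08634 m/day.
t = 100 / 0.08634 = 1158 days = 3.17 years.

3.2 years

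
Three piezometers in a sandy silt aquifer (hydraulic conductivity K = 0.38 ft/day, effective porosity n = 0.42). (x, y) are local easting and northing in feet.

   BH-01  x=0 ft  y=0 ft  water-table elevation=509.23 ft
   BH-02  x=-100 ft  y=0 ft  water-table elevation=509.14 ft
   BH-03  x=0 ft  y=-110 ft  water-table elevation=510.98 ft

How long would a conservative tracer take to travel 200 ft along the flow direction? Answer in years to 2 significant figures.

38 years

∂h/∂x = (509.14 − 509.23) / (-100 − 0) = +0.0009000
∂h/∂y = (510.98 − 509.23) / (-110 − 0) = -0.01591
|∇h| = √(0.0009000² + -0.01591²) = 0.01594
Seepage velocity v = K·i/n = 0.38 × 0.01594 / 0.42 = 0.01442 ft/day.
t = 200 / 0.01442 = 1.387e+04 days = 38 years.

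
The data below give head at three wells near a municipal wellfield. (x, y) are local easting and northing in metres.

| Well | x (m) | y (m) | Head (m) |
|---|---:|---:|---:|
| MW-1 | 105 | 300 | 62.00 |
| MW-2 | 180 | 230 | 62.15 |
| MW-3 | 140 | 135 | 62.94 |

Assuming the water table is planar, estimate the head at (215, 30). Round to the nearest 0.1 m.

Taking MW-1 as reference: MW-2−MW-1 = (75, -70, +0.15); MW-3−MW-1 = (35, -165, +0.94).
Determinant of the coordinate differences = 75·(-165) − 35·(-70) = -9925.
∂h/∂x = [(+0.15)·(-165) − (+0.94)·(-70)] / -9925 = -0.004136
∂h/∂y = [75·(+0.94) − 35·(+0.15)] / -9925 = -0.006574
h(215, 30) = 62.00 + (-0.004136)·(110) + (-0.006574)·(-270) = 62.00 -0.455 +1.775 = 63.320 m.

63.3 m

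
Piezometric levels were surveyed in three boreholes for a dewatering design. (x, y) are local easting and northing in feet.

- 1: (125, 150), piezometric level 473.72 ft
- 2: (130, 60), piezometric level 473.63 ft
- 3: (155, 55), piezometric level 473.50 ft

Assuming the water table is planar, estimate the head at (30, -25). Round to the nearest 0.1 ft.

Differences from 1: to 2 (Δx, Δy, Δh) = (5, -90, -0.09); to 3 = (30, -95, -0.22).
Solve a·Δx + b·Δy = Δh: det = 5·(-95) − 30·(-90) = 2225.
∂h/∂x = [(-0.09)·(-95) − (-0.22)·(-90)] / 2225 = -0.005056
∂h/∂y = [5·(-0.22) − 30·(-0.09)] / 2225 = +0.0007191
h(30, -25) = 473.72 + (-0.005056)·(-95) + (+0.0007191)·(-175) = 473.72 +0.480 -0.126 = 474.074 ft.

474.1 ft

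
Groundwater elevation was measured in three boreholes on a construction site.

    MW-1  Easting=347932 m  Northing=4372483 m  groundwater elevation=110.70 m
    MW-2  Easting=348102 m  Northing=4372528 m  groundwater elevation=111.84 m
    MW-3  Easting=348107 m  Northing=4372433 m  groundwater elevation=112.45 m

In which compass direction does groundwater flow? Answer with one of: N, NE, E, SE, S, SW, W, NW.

With h = a·x + b·y + c and MW-1 as origin, the differences give:
  170·a + 45·b = +1.14
  175·a + (-50)·b = +1.75
Eliminate b (×(-50) and ×45, subtract): -16375·a = -135.750 → a = ∂h/∂x = +0.008290
Back-substitute: b = ∂h/∂y = -0.005985.
Flow = −∇h = (-0.008290 east, +0.005985 north), which points northwest.

NW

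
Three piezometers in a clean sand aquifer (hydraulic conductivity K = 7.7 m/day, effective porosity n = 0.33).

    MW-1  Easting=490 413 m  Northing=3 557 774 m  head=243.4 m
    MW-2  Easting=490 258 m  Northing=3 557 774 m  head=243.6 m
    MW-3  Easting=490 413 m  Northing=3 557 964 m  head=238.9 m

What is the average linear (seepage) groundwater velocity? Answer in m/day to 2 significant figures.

∂h/∂x = (243.6 − 243.4) / (490258 − 490413) = -0.001290
∂h/∂y = (238.9 − 243.4) / (3557964 − 3557774) = -0.02368
|∇h| = √(-0.001290² + -0.02368²) = 0.02372
Seepage velocity v = K·i/n = 7.7 × 0.02372 / 0.33 = 0.5535 m/day.

0.55 m/day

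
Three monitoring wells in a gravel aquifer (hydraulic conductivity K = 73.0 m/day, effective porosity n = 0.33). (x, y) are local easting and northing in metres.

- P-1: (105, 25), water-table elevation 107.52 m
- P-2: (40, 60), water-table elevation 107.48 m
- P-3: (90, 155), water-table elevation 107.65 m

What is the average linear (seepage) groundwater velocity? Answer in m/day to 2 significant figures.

0.37 m/day

Differences from P-1: to P-2 (Δx, Δy, Δh) = (-65, 35, -0.04); to P-3 = (-15, 130, +0.13).
Solve a·Δx + b·Δy = Δh: det = (-65)·130 − (-15)·35 = -7925.
∂h/∂x = [(-0.04)·130 − (+0.13)·35] / -7925 = +0.001230
∂h/∂y = [(-65)·(+0.13) − (-15)·(-0.04)] / -7925 = +0.001142
|∇h| = √(0.001230² + 0.001142²) = 0.001678
Seepage velocity v = K·i/n = 73.0 × 0.001678 / 0.33 = 0.3712 m/day.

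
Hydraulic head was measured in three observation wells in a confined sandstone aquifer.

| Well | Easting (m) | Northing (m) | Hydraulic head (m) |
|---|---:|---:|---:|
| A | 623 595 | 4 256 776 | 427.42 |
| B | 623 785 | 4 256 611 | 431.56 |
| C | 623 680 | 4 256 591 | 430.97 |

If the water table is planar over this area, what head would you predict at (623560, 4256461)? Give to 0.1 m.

431.9 m

Taking A as reference: B−A = (190, -165, +4.14); C−A = (85, -185, +3.55).
Determinant of the coordinate differences = 190·(-185) − 85·(-165) = -21125.
∂h/∂x = [(+4.14)·(-185) − (+3.55)·(-165)] / -21125 = +0.008528
∂h/∂y = [190·(+3.55) − 85·(+4.14)] / -21125 = -0.01527
h(623560, 4256461) = 427.42 + (+0.008528)·(-35) + (-0.01527)·(-315) = 427.42 -0.298 +4.810 = 431.932 m.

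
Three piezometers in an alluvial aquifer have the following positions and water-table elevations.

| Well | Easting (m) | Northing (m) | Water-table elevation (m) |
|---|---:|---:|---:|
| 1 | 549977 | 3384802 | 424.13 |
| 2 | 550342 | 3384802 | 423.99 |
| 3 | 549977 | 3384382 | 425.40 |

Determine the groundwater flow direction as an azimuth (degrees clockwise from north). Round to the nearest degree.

007°

∂h/∂x = (423.99 − 424.13) / (550342 − 549977) = -0.0003836
∂h/∂y = (425.40 − 424.13) / (3384382 − 3384802) = -0.003024
Flow direction (−∇h) has components (+0.0003836 E, +0.003024 N).
Azimuth = atan2(E, N) = atan2(+0.0003836, +0.003024) = 7.2° ≈ 007°.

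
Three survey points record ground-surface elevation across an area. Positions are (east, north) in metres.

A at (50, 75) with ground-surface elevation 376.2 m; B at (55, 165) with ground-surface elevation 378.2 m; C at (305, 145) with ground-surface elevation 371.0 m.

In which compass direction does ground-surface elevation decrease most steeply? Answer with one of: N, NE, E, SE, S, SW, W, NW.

SE

Taking A as reference: B−A = (5, 90, +2.0); C−A = (255, 70, -5.2).
Solve a·Δx + b·Δy = Δz: det = 5·70 − 255·90 = -22600.
∂z/∂x = [(+2.0)·70 − (-5.2)·90] / -22600 = -0.02690
∂z/∂y = [5·(-5.2) − 255·(+2.0)] / -22600 = +0.02372
Steepest decrease is along −∇f = (+0.02690 E, -0.02372 N) → southeast.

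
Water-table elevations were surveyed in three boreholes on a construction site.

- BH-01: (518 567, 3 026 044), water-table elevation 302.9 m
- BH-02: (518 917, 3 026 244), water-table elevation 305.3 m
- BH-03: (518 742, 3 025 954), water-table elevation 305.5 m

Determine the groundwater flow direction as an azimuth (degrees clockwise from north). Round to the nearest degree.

With h = a·x + b·y + c and BH-01 as origin, the differences give:
  350·a + 200·b = +2.4
  175·a + (-90)·b = +2.6
Eliminate b (×(-90) and ×200, subtract): -66500·a = -736.00 → a = ∂h/∂x = +0.01107
Back-substitute: b = ∂h/∂y = -0.007368.
Flow direction (−∇h) has components (-0.01107 E, +0.007368 N).
Azimuth = atan2(E, N) = atan2(-0.01107, +0.007368) = 303.7° ≈ 304°.

304°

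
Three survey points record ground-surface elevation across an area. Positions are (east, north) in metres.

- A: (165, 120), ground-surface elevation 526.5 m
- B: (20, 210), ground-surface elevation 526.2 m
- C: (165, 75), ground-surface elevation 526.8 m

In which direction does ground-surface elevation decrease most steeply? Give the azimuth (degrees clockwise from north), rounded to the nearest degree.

017°

Taking A as reference: B−A = (-145, 90, -0.3); C−A = (0, -45, +0.3).
Determinant of the coordinate differences = (-145)·(-45) − 0·90 = 6525.
∂z/∂x = [(-0.3)·(-45) − (+0.3)·90] / 6525 = -0.002069
∂z/∂y = [(-145)·(+0.3) − 0·(-0.3)] / 6525 = -0.006667
Steepest decrease is along −∇f: components (+0.002069 E, +0.006667 N).
Azimuth = atan2(+0.002069, +0.006667) = 17.2° ≈ 017°.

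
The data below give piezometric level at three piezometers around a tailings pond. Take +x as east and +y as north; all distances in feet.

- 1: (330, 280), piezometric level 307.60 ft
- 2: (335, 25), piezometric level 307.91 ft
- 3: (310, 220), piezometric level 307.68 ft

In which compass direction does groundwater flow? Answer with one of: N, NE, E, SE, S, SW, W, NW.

N

Differences from 1: to 2 (Δx, Δy, Δh) = (5, -255, +0.31); to 3 = (-20, -60, +0.08).
Solve a·Δx + b·Δy = Δh: det = 5·(-60) − (-20)·(-255) = -5400.
∂h/∂x = [(+0.31)·(-60) − (+0.08)·(-255)] / -5400 = -0.0003333
∂h/∂y = [5·(+0.08) − (-20)·(+0.31)] / -5400 = -0.001222
Flow = −∇h = (+0.0003333 east, +0.001222 north), which points north.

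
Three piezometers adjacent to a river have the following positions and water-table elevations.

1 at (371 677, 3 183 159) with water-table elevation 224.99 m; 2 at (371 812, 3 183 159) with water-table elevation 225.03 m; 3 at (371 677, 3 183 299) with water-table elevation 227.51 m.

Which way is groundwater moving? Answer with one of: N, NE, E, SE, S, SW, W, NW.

S

∂h/∂x = (225.03 − 224.99) / (371812 − 371677) = +0.0002963
∂h/∂y = (227.51 − 224.99) / (3183299 − 3183159) = +0.01800
Flow = −∇h = (-0.0002963 east, -0.01800 north), which points south.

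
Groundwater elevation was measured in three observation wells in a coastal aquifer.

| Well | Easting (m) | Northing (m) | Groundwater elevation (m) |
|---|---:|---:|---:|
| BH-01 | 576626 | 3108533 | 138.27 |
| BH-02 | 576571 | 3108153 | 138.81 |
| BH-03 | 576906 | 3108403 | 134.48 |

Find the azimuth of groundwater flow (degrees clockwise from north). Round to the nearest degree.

Differences from BH-01: to BH-02 (Δx, Δy, Δh) = (-55, -380, +0.54); to BH-03 = (280, -130, -3.79).
Solve a·Δx + b·Δy = Δh: det = (-55)·(-130) − 280·(-380) = 113550.
∂h/∂x = [(+0.54)·(-130) − (-3.79)·(-380)] / 113550 = -0.01330
∂h/∂y = [(-55)·(-3.79) − 280·(+0.54)] / 113550 = +0.0005042
Flow direction (−∇h) has components (+0.01330 E, -0.0005042 N).
Azimuth = atan2(E, N) = atan2(+0.01330, -0.0005042) = 92.2° ≈ 092°.

092°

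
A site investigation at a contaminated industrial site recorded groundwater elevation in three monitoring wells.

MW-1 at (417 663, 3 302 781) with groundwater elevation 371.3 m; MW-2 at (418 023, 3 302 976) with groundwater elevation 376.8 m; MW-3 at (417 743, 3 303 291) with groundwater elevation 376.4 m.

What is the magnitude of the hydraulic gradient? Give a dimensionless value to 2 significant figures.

0.014

Taking MW-1 as reference: MW-2−MW-1 = (360, 195, +5.5); MW-3−MW-1 = (80, 510, +5.1).
Solve a·Δx + b·Δy = Δh: det = 360·510 − 80·195 = 168000.
∂h/∂x = [(+5.5)·510 − (+5.1)·195] / 168000 = +0.01078
∂h/∂y = [360·(+5.1) − 80·(+5.5)] / 168000 = +0.008310
|∇h| = √(0.01078² + 0.008310²) = 0.01361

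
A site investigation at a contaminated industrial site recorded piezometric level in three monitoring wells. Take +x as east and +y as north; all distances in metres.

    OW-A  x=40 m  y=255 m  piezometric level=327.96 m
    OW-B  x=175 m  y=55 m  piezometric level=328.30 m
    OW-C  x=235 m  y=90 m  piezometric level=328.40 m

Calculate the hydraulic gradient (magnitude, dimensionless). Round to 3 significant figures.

0.00195

With h = a·x + b·y + c and OW-A as origin, the differences give:
  135·a + (-200)·b = +0.34
  195·a + (-165)·b = +0.44
Eliminate b (×(-165) and ×(-200), subtract): 16725·a = 31.900 → a = ∂h/∂x = +0.001907
Back-substitute: b = ∂h/∂y = -0.0004126.
|∇h| = √(0.001907² + -0.0004126²) = 0.001951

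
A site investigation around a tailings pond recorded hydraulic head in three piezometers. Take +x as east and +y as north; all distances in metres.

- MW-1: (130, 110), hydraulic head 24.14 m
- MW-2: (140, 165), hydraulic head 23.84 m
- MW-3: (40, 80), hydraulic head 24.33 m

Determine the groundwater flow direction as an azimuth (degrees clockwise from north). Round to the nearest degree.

With h = a·x + b·y + c and MW-1 as origin, the differences give:
  10·a + 55·b = -0.30
  (-90)·a + (-30)·b = +0.19
Eliminate b (×(-30) and ×55, subtract): 4650·a = -1.450 → a = ∂h/∂x = -0.0003118
Back-substitute: b = ∂h/∂y = -0.005398.
Flow direction (−∇h) has components (+0.0003118 E, +0.005398 N).
Azimuth = atan2(E, N) = atan2(+0.0003118, +0.005398) = 3.3° ≈ 003°.

003°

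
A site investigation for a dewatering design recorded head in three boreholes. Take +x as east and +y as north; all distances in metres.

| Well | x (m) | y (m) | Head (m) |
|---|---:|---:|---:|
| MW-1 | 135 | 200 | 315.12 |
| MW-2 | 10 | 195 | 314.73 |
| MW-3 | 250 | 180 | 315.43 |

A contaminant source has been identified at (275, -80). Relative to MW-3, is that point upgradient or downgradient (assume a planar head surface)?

downgradient

Differences from MW-1: to MW-2 (Δx, Δy, Δh) = (-125, -5, -0.39); to MW-3 = (115, -20, +0.31).
Determinant of the coordinate differences = (-125)·(-20) − 115·(-5) = 3075.
∂h/∂x = [(-0.39)·(-20) − (+0.31)·(-5)] / 3075 = +0.003041
∂h/∂y = [(-125)·(+0.31) − 115·(-0.39)] / 3075 = +0.001984
Head at (275, -80) = 315.12 + (+0.003041)·(140) + (+0.001984)·(-280) = 314.99 m.
That is lower than the 315.43 m at MW-3, so the point is downgradient.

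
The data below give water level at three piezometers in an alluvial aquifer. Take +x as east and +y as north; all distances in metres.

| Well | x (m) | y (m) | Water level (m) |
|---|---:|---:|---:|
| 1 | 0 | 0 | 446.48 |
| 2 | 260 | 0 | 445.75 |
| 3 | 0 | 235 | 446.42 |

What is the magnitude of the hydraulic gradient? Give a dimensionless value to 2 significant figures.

0.0028

∂h/∂x = (445.75 − 446.48) / (260 − 0) = -0.002808
∂h/∂y = (446.42 − 446.48) / (235 − 0) = -0.0002553
|∇h| = √(-0.002808² + -0.0002553²) = 0.00282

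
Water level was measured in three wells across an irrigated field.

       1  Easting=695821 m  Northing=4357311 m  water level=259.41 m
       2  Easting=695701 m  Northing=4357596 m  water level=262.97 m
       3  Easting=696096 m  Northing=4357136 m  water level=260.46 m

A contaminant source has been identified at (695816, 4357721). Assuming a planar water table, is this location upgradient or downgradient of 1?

With h = a·x + b·y + c and 1 as origin, the differences give:
  (-120)·a + 285·b = +3.56
  275·a + (-175)·b = +1.05
Eliminate b (×(-175) and ×285, subtract): -57375·a = -922.250 → a = ∂h/∂x = +0.01607
Back-substitute: b = ∂h/∂y = +0.01926.
Head at (695816, 4357721) = 259.41 + (+0.01607)·(-5) + (+0.01926)·(410) = 267.23 m.
That is higher than the 259.41 m at 1, so the point is upgradient.

upgradient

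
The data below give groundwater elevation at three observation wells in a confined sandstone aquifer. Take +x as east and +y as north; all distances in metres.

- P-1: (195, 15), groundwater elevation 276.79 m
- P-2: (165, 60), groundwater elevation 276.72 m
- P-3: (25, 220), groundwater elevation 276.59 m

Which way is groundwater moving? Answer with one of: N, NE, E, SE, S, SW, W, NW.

With h = a·x + b·y + c and P-1 as origin, the differences give:
  (-30)·a + 45·b = -0.07
  (-170)·a + 205·b = -0.20
Eliminate b (×205 and ×45, subtract): 1500·a = -5.350 → a = ∂h/∂x = -0.003567
Back-substitute: b = ∂h/∂y = -0.003933.
Flow = −∇h = (+0.003567 east, +0.003933 north), which points northeast.

NE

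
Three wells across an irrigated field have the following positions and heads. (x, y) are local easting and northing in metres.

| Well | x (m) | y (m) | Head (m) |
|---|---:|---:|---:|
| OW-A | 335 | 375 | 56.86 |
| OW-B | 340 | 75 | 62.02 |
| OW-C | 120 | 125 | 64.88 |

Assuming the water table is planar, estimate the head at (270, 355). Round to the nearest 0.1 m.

58.3 m

Taking OW-A as reference: OW-B−OW-A = (5, -300, +5.16); OW-C−OW-A = (-215, -250, +8.02).
Solve a·Δx + b·Δy = Δh: det = 5·(-250) − (-215)·(-300) = -65750.
∂h/∂x = [(+5.16)·(-250) − (+8.02)·(-300)] / -65750 = -0.01697
∂h/∂y = [5·(+8.02) − (-215)·(+5.16)] / -65750 = -0.01748
h(270, 355) = 56.86 + (-0.01697)·(-65) + (-0.01748)·(-20) = 56.86 +1.103 +0.350 = 58.313 m.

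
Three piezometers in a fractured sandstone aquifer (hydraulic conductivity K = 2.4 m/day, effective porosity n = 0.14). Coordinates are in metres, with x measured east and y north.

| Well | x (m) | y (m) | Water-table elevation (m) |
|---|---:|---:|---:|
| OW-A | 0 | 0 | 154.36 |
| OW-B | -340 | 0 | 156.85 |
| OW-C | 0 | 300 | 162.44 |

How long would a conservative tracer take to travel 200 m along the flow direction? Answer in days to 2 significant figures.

420 days

∂h/∂x = (156.85 − 154.36) / (-340 − 0) = -0.007324
∂h/∂y = (162.44 − 154.36) / (300 − 0) = +0.02693
|∇h| = √(-0.007324² + 0.02693²) = 0.02791
Seepage velocity v = K·i/n = 2.4 × 0.02791 / 0.14 = 0.4785 m/day.
t = 200 / 0.4785 = 418 days.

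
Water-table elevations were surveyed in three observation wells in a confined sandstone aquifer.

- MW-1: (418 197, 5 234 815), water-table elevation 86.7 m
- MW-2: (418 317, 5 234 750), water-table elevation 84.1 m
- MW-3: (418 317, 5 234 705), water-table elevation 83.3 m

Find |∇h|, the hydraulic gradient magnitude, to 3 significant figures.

Differences from MW-1: to MW-2 (Δx, Δy, Δh) = (120, -65, -2.6); to MW-3 = (120, -110, -3.4).
Determinant of the coordinate differences = 120·(-110) − 120·(-65) = -5400.
∂h/∂x = [(-2.6)·(-110) − (-3.4)·(-65)] / -5400 = -0.01204
∂h/∂y = [120·(-3.4) − 120·(-2.6)] / -5400 = +0.01778
|∇h| = √(-0.01204² + 0.01778²) = 0.02147

0.0215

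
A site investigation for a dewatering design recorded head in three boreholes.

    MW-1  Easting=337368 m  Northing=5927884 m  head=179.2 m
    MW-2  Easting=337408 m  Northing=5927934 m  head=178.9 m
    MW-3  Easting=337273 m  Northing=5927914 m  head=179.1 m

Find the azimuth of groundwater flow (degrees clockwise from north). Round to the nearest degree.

Differences from MW-1: to MW-2 (Δx, Δy, Δh) = (40, 50, -0.3); to MW-3 = (-95, 30, -0.1).
Solve a·Δx + b·Δy = Δh: det = 40·30 − (-95)·50 = 5950.
∂h/∂x = [(-0.3)·30 − (-0.1)·50] / 5950 = -0.0006723
∂h/∂y = [40·(-0.1) − (-95)·(-0.3)] / 5950 = -0.005462
Flow direction (−∇h) has components (+0.0006723 E, +0.005462 N).
Azimuth = atan2(E, N) = atan2(+0.0006723, +0.005462) = 7.0° ≈ 007°.

007°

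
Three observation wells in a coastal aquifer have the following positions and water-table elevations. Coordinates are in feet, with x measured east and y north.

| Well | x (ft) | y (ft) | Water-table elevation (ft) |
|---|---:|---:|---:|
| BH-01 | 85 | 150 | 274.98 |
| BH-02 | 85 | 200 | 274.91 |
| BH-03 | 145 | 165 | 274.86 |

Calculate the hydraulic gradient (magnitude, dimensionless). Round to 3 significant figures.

0.00216

Taking BH-01 as reference: BH-02−BH-01 = (0, 50, -0.07); BH-03−BH-01 = (60, 15, -0.12).
Determinant of the coordinate differences = 0·15 − 60·50 = -3000.
∂h/∂x = [(-0.07)·15 − (-0.12)·50] / -3000 = -0.001650
∂h/∂y = [0·(-0.12) − 60·(-0.07)] / -3000 = -0.001400
|∇h| = √(-0.001650² + -0.001400²) = 0.002164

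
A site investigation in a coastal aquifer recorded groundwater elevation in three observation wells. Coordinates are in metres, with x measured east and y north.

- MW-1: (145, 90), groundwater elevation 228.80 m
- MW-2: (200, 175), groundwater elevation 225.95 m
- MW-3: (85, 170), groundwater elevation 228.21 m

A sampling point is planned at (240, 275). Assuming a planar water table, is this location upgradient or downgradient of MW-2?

Taking MW-1 as reference: MW-2−MW-1 = (55, 85, -2.85); MW-3−MW-1 = (-60, 80, -0.59).
Determinant of the coordinate differences = 55·80 − (-60)·85 = 9500.
∂h/∂x = [(-2.85)·80 − (-0.59)·85] / 9500 = -0.01872
∂h/∂y = [55·(-0.59) − (-60)·(-2.85)] / 9500 = -0.02142
Head at (240, 275) = 228.80 + (-0.01872)·(95) + (-0.02142)·(185) = 223.06 m.
That is lower than the 225.95 m at MW-2, so the point is downgradient.

downgradient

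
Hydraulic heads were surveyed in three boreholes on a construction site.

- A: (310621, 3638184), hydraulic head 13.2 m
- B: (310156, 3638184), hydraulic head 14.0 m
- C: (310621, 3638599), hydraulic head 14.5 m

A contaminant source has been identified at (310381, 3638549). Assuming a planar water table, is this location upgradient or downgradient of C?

∂h/∂x = (14.0 − 13.2) / (310156 − 310621) = -0.001720
∂h/∂y = (14.5 − 13.2) / (3638599 − 3638184) = +0.003133
Head at (310381, 3638549) = 13.2 + (-0.001720)·(-240) + (+0.003133)·(365) = 14.76 m.
That is higher than the 14.5 m at C, so the point is upgradient.

upgradient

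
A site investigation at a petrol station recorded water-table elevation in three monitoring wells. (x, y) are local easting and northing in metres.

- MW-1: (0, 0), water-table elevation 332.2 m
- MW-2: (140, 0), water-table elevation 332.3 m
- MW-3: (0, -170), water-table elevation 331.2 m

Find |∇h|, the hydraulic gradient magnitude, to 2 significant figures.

∂h/∂x = (332.3 − 332.2) / (140 − 0) = +0.0007143
∂h/∂y = (331.2 − 332.2) / (-170 − 0) = +0.005882
|∇h| = √(0.0007143² + 0.005882²) = 0.005925

0.0059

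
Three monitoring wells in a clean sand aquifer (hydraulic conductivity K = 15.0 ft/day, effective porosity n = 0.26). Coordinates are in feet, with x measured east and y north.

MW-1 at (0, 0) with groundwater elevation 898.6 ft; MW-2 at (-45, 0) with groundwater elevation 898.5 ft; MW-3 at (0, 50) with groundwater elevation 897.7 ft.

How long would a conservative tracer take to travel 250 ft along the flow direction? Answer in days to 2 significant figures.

240 days

∂h/∂x = (898.5 − 898.6) / (-45 − 0) = +0.002222
∂h/∂y = (897.7 − 898.6) / (50 − 0) = -0.01800
|∇h| = √(0.002222² + -0.01800²) = 0.01814
Seepage velocity v = K·i/n = 15.0 × 0.01814 / 0.26 = 1.047 ft/day.
t = 250 / 1.047 = 238.8 days.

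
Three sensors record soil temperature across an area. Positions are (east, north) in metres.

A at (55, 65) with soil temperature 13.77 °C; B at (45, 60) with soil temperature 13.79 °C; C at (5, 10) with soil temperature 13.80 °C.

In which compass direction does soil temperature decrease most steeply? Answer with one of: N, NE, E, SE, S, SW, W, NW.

SE

Taking A as reference: B−A = (-10, -5, +0.02); C−A = (-50, -55, +0.03).
Solve a·Δx + b·Δy = ΔT: det = (-10)·(-55) − (-50)·(-5) = 300.
∂T/∂x = [(+0.02)·(-55) − (+0.03)·(-5)] / 300 = -0.003167
∂T/∂y = [(-10)·(+0.03) − (-50)·(+0.02)] / 300 = +0.002333
Steepest decrease is along −∇f = (+0.003167 E, -0.002333 N) → southeast.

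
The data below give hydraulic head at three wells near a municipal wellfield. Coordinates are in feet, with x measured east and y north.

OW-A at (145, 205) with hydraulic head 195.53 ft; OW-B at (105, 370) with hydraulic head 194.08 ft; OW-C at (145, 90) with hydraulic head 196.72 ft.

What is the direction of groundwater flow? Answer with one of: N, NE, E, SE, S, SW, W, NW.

NE

With h = a·x + b·y + c and OW-A as origin, the differences give:
  (-40)·a + 165·b = -1.45
  0·a + (-115)·b = +1.19
Eliminate b (×(-115) and ×165, subtract): 4600·a = -29.600 → a = ∂h/∂x = -0.006435
Back-substitute: b = ∂h/∂y = -0.01035.
Flow = −∇h = (+0.006435 east, +0.01035 north), which points northeast.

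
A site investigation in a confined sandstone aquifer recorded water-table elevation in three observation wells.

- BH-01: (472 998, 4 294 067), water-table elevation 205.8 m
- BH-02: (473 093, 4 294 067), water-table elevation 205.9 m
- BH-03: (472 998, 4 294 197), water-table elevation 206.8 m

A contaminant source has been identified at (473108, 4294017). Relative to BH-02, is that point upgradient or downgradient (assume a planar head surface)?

∂h/∂x = (205.9 − 205.8) / (473093 − 472998) = +0.001053
∂h/∂y = (206.8 − 205.8) / (4294197 − 4294067) = +0.007692
Head at (473108, 4294017) = 205.8 + (+0.001053)·(110) + (+0.007692)·(-50) = 205.53 m.
That is lower than the 205.9 m at BH-02, so the point is downgradient.

downgradient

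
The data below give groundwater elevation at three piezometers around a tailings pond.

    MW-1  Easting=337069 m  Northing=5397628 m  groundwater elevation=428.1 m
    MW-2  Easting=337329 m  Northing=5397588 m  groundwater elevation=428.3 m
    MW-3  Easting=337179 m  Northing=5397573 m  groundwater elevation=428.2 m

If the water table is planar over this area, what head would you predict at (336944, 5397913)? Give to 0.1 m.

Three-point gradient (reference MW-1): Δ to MW-2 = (260, -40, +0.2), Δ to MW-3 = (110, -55, +0.1).
∂h/∂x = +0.0007071, ∂h/∂y = -0.0004040 (det = -9900).
h(336944, 5397913) = 428.1 + (+0.0007071)·(-125) + (-0.0004040)·(285) = 428.1 -0.088 -0.115 = 427.896 m.

427.9 m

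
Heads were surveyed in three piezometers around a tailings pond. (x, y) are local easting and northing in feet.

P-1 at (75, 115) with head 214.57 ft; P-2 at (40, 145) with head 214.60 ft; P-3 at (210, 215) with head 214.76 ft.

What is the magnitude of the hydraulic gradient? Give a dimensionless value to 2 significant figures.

0.0015

With h = a·x + b·y + c and P-1 as origin, the differences give:
  (-35)·a + 30·b = +0.03
  135·a + 100·b = +0.19
Eliminate b (×100 and ×30, subtract): -7550·a = -2.700 → a = ∂h/∂x = +0.0003576
Back-substitute: b = ∂h/∂y = +0.001417.
|∇h| = √(0.0003576² + 0.001417²) = 0.001461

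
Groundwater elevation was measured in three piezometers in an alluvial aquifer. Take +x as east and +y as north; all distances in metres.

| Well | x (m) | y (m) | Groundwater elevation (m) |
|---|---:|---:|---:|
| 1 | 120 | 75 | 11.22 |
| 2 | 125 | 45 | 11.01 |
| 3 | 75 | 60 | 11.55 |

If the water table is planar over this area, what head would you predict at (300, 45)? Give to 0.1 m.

With h = a·x + b·y + c and 1 as origin, the differences give:
  5·a + (-30)·b = -0.21
  (-45)·a + (-15)·b = +0.33
Eliminate b (×(-15) and ×(-30), subtract): -1425·a = 13.050 → a = ∂h/∂x = -0.009158
Back-substitute: b = ∂h/∂y = +0.005474.
h(300, 45) = 11.22 + (-0.009158)·(180) + (+0.005474)·(-30) = 11.22 -1.648 -0.164 = 9.407 m.

9.4 m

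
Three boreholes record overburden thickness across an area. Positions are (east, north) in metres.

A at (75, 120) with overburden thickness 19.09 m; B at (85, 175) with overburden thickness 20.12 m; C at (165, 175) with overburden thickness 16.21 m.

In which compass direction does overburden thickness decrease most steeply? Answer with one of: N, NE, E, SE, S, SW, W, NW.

SE

Taking A as reference: B−A = (10, 55, +1.03); C−A = (90, 55, -2.88).
Solve a·Δx + b·Δy = Δd: det = 10·55 − 90·55 = -4400.
∂d/∂x = [(+1.03)·55 − (-2.88)·55] / -4400 = -0.04888
∂d/∂y = [10·(-2.88) − 90·(+1.03)] / -4400 = +0.02761
Steepest decrease is along −∇f = (+0.04888 E, -0.02761 N) → southeast.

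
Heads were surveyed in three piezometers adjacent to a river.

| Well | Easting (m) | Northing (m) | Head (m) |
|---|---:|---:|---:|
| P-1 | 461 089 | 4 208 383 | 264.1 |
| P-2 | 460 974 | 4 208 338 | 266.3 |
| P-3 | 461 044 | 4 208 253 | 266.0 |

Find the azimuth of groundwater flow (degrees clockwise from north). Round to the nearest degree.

Differences from P-1: to P-2 (Δx, Δy, Δh) = (-115, -45, +2.2); to P-3 = (-45, -130, +1.9).
Solve a·Δx + b·Δy = Δh: det = (-115)·(-130) − (-45)·(-45) = 12925.
∂h/∂x = [(+2.2)·(-130) − (+1.9)·(-45)] / 12925 = -0.01551
∂h/∂y = [(-115)·(+1.9) − (-45)·(+2.2)] / 12925 = -0.009246
Flow direction (−∇h) has components (+0.01551 E, +0.009246 N).
Azimuth = atan2(E, N) = atan2(+0.01551, +0.009246) = 59.2° ≈ 059°.

059°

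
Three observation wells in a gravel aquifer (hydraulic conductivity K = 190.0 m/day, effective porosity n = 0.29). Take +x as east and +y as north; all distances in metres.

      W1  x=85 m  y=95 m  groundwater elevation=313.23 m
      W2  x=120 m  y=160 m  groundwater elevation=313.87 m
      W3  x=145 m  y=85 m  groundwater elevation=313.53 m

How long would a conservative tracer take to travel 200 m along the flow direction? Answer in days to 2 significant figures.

34 days

Taking W1 as reference: W2−W1 = (35, 65, +0.64); W3−W1 = (60, -10, +0.30).
Determinant of the coordinate differences = 35·(-10) − 60·65 = -4250.
∂h/∂x = [(+0.64)·(-10) − (+0.30)·65] / -4250 = +0.006094
∂h/∂y = [35·(+0.30) − 60·(+0.64)] / -4250 = +0.006565
|∇h| = √(0.006094² + 0.006565²) = 0.008957
Seepage velocity v = K·i/n = 190.0 × 0.008957 / 0.29 = 5.868 m/day.
t = 200 / 5.868 = 34.08 days.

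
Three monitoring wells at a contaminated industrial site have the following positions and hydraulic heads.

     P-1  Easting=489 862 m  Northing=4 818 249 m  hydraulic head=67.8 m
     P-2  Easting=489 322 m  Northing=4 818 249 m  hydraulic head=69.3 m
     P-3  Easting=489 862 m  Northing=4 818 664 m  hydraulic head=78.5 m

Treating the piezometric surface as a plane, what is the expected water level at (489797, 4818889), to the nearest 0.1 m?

∂h/∂x = (69.3 − 67.8) / (489322 − 489862) = -0.002778
∂h/∂y = (78.5 − 67.8) / (4818664 − 4818249) = +0.02578
h(489797, 4818889) = 67.8 + (-0.002778)·(-65) + (+0.02578)·(640) = 67.8 +0.181 +16.501 = 84.482 m.

84.5 m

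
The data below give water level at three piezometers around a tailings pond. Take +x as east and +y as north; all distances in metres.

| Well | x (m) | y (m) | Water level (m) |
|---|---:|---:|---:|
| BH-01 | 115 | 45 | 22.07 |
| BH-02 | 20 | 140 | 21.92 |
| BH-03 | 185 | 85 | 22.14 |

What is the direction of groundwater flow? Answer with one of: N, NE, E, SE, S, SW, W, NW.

W

With h = a·x + b·y + c and BH-01 as origin, the differences give:
  (-95)·a + 95·b = -0.15
  70·a + 40·b = +0.07
Eliminate b (×40 and ×95, subtract): -10450·a = -12.650 → a = ∂h/∂x = +0.001211
Back-substitute: b = ∂h/∂y = -0.0003684.
Flow = −∇h = (-0.001211 east, +0.0003684 north), which points west.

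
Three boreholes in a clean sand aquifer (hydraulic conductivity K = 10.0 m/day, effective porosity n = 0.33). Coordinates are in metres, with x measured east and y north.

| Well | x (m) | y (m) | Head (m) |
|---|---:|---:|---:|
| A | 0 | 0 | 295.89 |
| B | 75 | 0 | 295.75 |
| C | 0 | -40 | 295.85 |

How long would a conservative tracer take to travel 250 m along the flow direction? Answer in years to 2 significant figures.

11 years

∂h/∂x = (295.75 − 295.89) / (75 − 0) = -0.001867
∂h/∂y = (295.85 − 295.89) / (-40 − 0) = +0.0010000
|∇h| = √(-0.001867² + 0.0010000²) = 0.002118
Seepage velocity v = K·i/n = 10.0 × 0.002118 / 0.33 = 0.06418 m/day.
t = 250 / 0.06418 = 3895 days = 10.7 years.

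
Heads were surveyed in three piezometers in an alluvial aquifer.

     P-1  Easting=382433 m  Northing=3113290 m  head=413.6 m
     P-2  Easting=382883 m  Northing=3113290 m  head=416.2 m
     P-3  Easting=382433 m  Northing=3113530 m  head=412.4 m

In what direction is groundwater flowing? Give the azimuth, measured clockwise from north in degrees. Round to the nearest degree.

∂h/∂x = (416.2 − 413.6) / (382883 − 382433) = +0.005778
∂h/∂y = (412.4 − 413.6) / (3113530 − 3113290) = -0.005000
Flow direction (−∇h) has components (-0.005778 E, +0.005000 N).
Azimuth = atan2(E, N) = atan2(-0.005778, +0.005000) = 310.9° ≈ 311°.

311°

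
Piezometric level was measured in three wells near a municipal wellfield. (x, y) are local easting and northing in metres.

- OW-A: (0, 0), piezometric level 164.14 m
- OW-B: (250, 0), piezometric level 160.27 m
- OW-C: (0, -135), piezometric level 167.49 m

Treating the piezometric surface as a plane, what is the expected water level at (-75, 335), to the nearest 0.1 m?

∂h/∂x = (160.27 − 164.14) / (250 − 0) = -0.01548
∂h/∂y = (167.49 − 164.14) / (-135 − 0) = -0.02481
h(-75, 335) = 164.14 + (-0.01548)·(-75) + (-0.02481)·(335) = 164.14 +1.161 -8.313 = 156.988 m.

157.0 m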